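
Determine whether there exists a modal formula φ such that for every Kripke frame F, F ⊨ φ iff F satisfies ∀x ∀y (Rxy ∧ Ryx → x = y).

Modal frame validity is preserved under surjective bounded morphisms.
The 8-cycle (worlds 0,1,2,3,4,5,6,7 with 0→1→2→3→4→5→6→7→0) is antisymmetric. Sending even-indexed worlds to • and odd-indexed worlds to ∘ is a surjective bounded morphism onto the two-world frame with •↔∘, which is not antisymmetric.
So no modal formula (or set of formulas) defines exactly the antisymmetric frames.

No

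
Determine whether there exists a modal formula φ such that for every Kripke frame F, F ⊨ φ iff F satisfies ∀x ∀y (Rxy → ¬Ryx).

Any modally definable frame class is closed under surjective bounded morphisms.
The 3-cycle (worlds s,t,u with s→t→u→s) is asymmetric. Mapping every world to a single reflexive point • is a surjective bounded morphism, and the reflexive point is not asymmetric (R•• but asymmetry requires ¬R••).
So no modal formula (or set of formulas) defines exactly the asymmetric frames.

No — not modally definable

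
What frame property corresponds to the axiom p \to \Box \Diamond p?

symmetry: \forall x \forall y (Rxy \to Ryx)

Suppose p→□◇p is valid. Take Rxy and set V(p)={x}. Then p at x, so □◇p at x, so ◇p at y, so some z with Ryz has p; z=x, i.e. Ryx.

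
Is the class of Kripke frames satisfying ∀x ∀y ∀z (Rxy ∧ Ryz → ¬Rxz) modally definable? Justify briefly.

Modal frame validity is preserved under surjective bounded morphisms.
The 7-cycle (worlds w0,w1,w2,w3,w4,w5,w6 with w0→w1→w2→w3→w4→w5→w6→w0) is intransitive. Mapping every world to a single reflexive point • is a surjective bounded morphism; the reflexive point is not intransitive (R••∧R•• but R••).
Hence intransitivity is not modally definable.

No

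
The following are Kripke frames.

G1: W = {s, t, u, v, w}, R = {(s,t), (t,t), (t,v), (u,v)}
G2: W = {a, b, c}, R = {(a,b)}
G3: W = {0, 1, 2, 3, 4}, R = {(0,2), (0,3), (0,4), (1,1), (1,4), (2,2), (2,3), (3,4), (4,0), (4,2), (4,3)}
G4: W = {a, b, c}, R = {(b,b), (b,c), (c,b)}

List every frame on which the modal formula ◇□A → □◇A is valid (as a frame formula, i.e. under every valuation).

Frame correspondent (Sahlqvist): ∀x ∀y ∀z (Rxy ∧ Rxz → ∃w (Ryw ∧ Rzw)) — i.e. convergence.
G1: fails — Rtt and Rtv but t and v have no common successor.
G2: fails — Rab and Rab but b and b have no common successor.
G3: fails — R02 and R03 but 2 and 3 have no common successor.
G4: holds.

G4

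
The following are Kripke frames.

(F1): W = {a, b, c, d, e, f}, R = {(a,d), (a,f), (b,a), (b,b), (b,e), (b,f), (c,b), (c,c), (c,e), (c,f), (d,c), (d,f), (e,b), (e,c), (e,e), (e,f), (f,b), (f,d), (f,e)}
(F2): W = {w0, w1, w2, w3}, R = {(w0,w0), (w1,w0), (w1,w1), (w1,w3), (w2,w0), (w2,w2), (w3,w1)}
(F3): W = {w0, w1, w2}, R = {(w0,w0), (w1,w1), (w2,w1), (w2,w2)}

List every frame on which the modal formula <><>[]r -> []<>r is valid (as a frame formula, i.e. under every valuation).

(F3)

The schema corresponds to a generalized confluence (Geach) condition: forall x forall y forall z ((x R^2 y & xRz) -> exists w (yRw & zRw)).
(F1): fails — aR²d, aRf but no w with dRw and fRw.
(F2): fails — w1R²w0, w1Rw3 but no w with w0Rw and w3Rw.
(F3): satisfies the condition.
Valid on: (F3).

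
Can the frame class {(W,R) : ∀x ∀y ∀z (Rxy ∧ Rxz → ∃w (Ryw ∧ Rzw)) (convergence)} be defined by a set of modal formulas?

Yes — defined by ◇□p → □◇p

Yes: it is convergence, defined by the .2 schema ◇□p → □◇p.
Suppose ◇□p→□◇p is valid. Take Rxy, Rxz and set V(p)={w : Ryw}. Then □p at y so ◇□p at x, so □◇p at x, so ◇p at z, giving w with Rzw and Ryw.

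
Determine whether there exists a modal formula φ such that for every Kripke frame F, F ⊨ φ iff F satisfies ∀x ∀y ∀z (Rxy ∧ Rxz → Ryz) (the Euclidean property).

This is a Sahlqvist condition; the 5 axiom ◇r → □◇r defines it.

Yes, by ◇r → □◇r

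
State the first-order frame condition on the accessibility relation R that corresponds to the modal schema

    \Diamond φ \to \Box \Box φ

\forall x \forall y \forall z ((xRy \wedge x R^2 z) \to \exists w (y = w \wedge z = w))

This is a Sahlqvist (Geach-type) schema ◇^1□^0φ → □^2◇^0φ.
First-order correspondent: \forall x \forall y \forall z ((xRy \wedge x R^2 z) \to \exists w (y = w \wedge z = w)).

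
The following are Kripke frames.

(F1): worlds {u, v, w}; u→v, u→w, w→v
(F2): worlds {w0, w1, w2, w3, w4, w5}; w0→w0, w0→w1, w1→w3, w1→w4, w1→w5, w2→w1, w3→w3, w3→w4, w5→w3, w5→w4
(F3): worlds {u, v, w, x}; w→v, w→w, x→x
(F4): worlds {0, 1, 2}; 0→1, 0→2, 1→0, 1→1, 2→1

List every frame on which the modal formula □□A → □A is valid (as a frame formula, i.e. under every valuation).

The schema corresponds to density: ∀x ∀y (Rxy → ∃z (Rxz ∧ Rzy)).
(F1): fails — Ruw but no z with Ruz and Rzw.
(F2): fails — Rw1w5 but no z with Rw1z and Rzw5.
(F3): ✓.
(F4): fails — R02 but no z with R0z and Rz2.

(F3)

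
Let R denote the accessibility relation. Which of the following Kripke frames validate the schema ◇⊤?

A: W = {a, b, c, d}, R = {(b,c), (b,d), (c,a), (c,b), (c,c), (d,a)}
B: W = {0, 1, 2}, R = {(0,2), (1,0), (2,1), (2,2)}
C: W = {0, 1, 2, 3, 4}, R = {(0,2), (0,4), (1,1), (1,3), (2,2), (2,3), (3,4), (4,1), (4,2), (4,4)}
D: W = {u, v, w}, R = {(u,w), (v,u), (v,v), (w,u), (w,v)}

B, C, D

Frame correspondent (Sahlqvist): ∀x ∃y Rxy — i.e. seriality.
A: fails — world a has no successor.
B: ✓.
C: ✓.
D: ✓.
Valid on: B, C, D.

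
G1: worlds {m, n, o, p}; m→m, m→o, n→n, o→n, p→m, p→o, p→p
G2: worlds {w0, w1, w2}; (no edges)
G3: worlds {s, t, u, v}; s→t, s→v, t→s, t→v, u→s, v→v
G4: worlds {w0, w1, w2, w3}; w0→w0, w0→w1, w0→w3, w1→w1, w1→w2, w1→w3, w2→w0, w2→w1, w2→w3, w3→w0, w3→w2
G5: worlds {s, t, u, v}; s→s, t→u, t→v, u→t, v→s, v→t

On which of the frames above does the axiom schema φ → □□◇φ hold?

G2

This is the axiom for a generalized confluence (Geach) condition; its first-order frame correspondent is ∀x ∀z (xR²z → ∃w (x = w ∧ zRw)).
G1: fails — mR²n but no w with m=w and nRw.
G2: condition met.
G3: fails — sR²s but no w with s=w and sRw.
G4: fails — w0R²w1 but no w with w0=w and w1Rw.
G5: fails — tR²s but no w with t=w and sRw.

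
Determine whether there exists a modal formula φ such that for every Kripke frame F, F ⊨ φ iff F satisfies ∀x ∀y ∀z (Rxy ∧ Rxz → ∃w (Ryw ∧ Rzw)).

Yes: it is convergence, defined by the .2 schema ◇□q → □◇q.
Suppose ◇□q→□◇q is valid. Take Rxy, Rxz and set V(q)={w : Ryw}. Then □q at y so ◇□q at x, so □◇q at x, so ◇q at z, giving w with Rzw and Ryw.

Yes — defined by ◇□q → □◇q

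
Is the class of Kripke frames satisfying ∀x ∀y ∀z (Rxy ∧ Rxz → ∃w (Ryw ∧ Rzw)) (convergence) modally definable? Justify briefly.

The condition is convergence. A defining modal formula is ◇□q → □◇q.

Yes, by ◇□q → □◇q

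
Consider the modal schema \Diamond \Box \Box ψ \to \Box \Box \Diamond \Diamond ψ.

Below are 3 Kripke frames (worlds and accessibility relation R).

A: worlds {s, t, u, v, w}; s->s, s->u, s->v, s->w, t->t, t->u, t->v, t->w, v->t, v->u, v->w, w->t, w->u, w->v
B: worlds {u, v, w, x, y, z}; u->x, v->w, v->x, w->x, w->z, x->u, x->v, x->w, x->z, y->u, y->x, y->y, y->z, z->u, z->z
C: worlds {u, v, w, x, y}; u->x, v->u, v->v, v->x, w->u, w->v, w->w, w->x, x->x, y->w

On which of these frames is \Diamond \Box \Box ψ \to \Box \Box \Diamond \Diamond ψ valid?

The schema corresponds to a generalized confluence (Geach) condition: \forall x \forall y \forall z ((xRy \wedge x R^2 z) \to \exists w (y R^2 w \wedge z R^2 w)).
A: fails — sRs, sR²u but no w* with sR²w* and uR²w*.
B: satisfies the condition.
C: satisfies the condition.
Valid on: B, C.

B, C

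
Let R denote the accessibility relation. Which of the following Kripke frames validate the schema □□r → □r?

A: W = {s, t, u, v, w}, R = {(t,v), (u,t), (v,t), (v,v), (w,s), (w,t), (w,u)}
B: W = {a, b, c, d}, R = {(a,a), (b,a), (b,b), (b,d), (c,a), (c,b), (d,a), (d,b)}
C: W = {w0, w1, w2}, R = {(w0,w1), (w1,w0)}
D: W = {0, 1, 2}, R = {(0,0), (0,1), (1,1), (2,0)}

Frame correspondent (Sahlqvist): ∀x ∀y (Rxy → ∃z (Rxz ∧ Rzy)) — i.e. density.
A: fails — Rut but no z with Ruz and Rzt.
B: satisfies the condition.
C: fails — Rw0w1 but no z with Rw0z and Rzw1.
D: satisfies the condition.
Valid on: B, D.

B, D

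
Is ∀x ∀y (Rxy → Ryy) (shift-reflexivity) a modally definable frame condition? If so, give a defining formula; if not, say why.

The condition is shift-reflexivity. A defining modal formula is □(□q → q).
Suppose □(□q→q) is valid. Take Rxy and set V(q)={w : Ryw}. Then at y, □q holds; since □(□q→q) at x, □q→q at y, so q at y, i.e. Ryy.

Definable; □(□q → q) defines it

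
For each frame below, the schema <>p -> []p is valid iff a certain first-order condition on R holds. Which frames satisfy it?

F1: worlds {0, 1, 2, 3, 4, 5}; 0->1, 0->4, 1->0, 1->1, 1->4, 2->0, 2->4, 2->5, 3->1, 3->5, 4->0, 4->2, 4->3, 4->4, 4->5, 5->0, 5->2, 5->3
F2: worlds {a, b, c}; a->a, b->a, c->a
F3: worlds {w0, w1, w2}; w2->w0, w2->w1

The schema corresponds to partial functionality: forall x forall y forall z (Rxy & Rxz -> y = z).
F1: fails — 0 sees both 1 and 4.
F2: satisfies the condition.
F3: fails — w2 sees both w0 and w1.

F2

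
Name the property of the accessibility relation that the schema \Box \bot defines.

Emptiness of R

□⊥ is valid iff no world has any successor (otherwise □⊥ fails at any world with one).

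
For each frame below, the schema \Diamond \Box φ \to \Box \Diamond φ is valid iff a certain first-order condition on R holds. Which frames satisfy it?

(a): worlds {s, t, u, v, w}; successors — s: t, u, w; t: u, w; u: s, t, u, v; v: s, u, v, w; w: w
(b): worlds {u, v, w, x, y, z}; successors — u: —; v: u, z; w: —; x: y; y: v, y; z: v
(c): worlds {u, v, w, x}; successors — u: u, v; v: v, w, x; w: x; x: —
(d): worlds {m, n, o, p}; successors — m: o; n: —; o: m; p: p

(d)

The schema corresponds to convergence: \forall x \forall y \forall z (Rxy \wedge Rxz \to \exists w (Ryw \wedge Rzw)).
(a): fails — Rsw and Rsu but w and u have no common successor.
(b): fails — Rvz and Rvu but z and u have no common successor.
(c): fails — Rvv and Rvx but v and x have no common successor.
(d): condition met.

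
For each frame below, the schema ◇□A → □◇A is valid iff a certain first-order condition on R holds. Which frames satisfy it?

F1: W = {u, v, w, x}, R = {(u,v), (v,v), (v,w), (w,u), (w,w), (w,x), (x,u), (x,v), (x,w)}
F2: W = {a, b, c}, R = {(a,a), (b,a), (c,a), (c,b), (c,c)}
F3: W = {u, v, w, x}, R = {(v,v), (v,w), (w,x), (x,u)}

F2

This is the axiom for convergence; its first-order frame correspondent is ∀x ∀y ∀z (Rxy ∧ Rxz → ∃w (Ryw ∧ Rzw)).
F1: fails — Rww and Rwu but w and u have no common successor.
F2: ✓.
F3: fails — Rvv and Rvw but v and w have no common successor.
Valid on: F2.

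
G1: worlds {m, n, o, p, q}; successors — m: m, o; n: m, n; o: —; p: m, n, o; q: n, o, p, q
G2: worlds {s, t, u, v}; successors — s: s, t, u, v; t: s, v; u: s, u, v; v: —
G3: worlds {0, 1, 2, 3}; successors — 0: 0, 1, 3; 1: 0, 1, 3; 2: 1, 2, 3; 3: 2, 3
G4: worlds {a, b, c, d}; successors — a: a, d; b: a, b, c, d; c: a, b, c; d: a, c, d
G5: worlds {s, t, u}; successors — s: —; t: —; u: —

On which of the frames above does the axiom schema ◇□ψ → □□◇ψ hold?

G3, G4, G5

This is the axiom for a generalized confluence (Geach) condition; its first-order frame correspondent is ∀x ∀y ∀z ((xRy ∧ xR²z) → ∃w (yRw ∧ zRw)).
G1: fails — mRm, mR²o but no w with mRw and oRw.
G2: fails — sRs, sR²v but no w with sRw and vRw.
G3: holds.
G4: holds.
G5: holds.
Valid on: G3, G4, G5.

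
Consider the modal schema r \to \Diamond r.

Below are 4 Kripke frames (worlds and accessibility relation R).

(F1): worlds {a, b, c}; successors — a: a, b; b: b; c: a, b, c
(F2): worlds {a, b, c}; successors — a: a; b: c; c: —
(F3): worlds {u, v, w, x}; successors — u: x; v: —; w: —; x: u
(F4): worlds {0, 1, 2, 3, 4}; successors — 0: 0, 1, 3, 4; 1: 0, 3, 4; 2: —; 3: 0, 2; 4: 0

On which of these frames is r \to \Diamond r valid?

This is the axiom for reflexivity; its first-order frame correspondent is \forall x Rxx.
(F1): ✓.
(F2): fails — world b does not see itself.
(F3): fails — world u does not see itself.
(F4): fails — world 1 does not see itself.
Valid on: (F1).

(F1)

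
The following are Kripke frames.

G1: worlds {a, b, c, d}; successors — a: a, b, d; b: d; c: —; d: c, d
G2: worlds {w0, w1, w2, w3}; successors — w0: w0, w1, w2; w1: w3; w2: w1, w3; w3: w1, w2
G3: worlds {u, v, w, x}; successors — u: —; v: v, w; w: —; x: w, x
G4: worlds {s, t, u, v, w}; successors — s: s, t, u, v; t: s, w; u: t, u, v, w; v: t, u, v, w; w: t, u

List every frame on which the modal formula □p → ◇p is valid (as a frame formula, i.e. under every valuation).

Frame correspondent (Sahlqvist): ∀x ∃y Rxy — i.e. seriality.
G1: fails — world c has no successor.
G2: satisfies the condition.
G3: fails — world u has no successor.
G4: satisfies the condition.

G2, G4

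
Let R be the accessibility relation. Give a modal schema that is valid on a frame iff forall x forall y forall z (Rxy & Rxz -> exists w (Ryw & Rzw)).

◇□s → □◇s

This is convergence; the standard corresponding axiom is .2: ◇□s → □◇s.
Suppose ◇□s→□◇s is valid. Take Rxy, Rxz and set V(s)={w : Ryw}. Then □s at y so ◇□s at x, so □◇s at x, so ◇s at z, giving w with Rzw and Ryw.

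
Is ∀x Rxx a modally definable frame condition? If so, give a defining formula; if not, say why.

Yes: it is reflexivity, defined by the T schema □p → p.
Suppose □p→p is valid. At any x set V(p)={w : Rxw}. Then □p holds at x, so p holds at x, i.e. Rxx.

Yes — defined by □p → p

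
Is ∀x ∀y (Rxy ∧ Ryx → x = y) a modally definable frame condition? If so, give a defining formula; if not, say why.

No — not modally definable

If a class were modally definable it would be closed under surjective bounded morphisms (Goldblatt–Thomason).
The 6-cycle (worlds s,t,u,v,w,x with s→t→u→v→w→x→s) is antisymmetric. Sending even-indexed worlds to a and odd-indexed worlds to b is a surjective bounded morphism onto the two-world frame with a↔b, which is not antisymmetric.
So the class is not modally definable.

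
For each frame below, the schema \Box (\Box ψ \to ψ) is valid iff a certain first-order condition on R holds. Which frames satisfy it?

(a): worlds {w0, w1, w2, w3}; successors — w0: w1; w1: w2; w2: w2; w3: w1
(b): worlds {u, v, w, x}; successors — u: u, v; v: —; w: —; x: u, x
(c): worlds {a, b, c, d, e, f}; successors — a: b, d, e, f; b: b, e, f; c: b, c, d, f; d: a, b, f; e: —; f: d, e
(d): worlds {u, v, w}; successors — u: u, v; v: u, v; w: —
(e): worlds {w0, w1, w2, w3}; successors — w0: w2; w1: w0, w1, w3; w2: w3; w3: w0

The schema corresponds to shift-reflexivity: \forall x \forall y (Rxy \to Ryy).
(a): fails — Rw0w1 but not Rw1w1.
(b): fails — Ruv but not Rvv.
(c): fails — Rcd but not Rdd.
(d): holds.
(e): fails — Rw1w0 but not Rw0w0.

(d)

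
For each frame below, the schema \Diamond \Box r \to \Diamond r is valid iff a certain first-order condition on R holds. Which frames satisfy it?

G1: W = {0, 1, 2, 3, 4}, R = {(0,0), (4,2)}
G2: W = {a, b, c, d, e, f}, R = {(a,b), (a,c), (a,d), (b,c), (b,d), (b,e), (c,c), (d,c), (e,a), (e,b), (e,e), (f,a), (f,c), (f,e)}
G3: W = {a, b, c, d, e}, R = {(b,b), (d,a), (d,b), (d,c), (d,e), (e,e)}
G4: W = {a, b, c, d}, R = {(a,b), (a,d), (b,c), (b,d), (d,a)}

G2

The schema corresponds to a generalized confluence (Geach) condition: \forall x \forall y (xRy \to \exists w (yRw \wedge xRw)).
G1: fails — 4R2 but no w with 2Rw and 4Rw.
G2: satisfies the condition.
G3: fails — dRa but no w with aRw and dRw.
G4: fails — aRd but no w with dRw and aRw.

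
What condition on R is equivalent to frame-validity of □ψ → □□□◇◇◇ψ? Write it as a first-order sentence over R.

This is a Sahlqvist (Geach-type) schema ◇^0□^1ψ → □^3◇^3ψ.
First-order correspondent: ∀x ∀z (xR³z → ∃w (xRw ∧ zR³w)).

∀x ∀z (xR³z → ∃w (xRw ∧ zR³w))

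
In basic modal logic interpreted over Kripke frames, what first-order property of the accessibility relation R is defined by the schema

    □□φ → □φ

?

Density

Suppose □□φ→□φ is valid. Take Rxy and set V(φ)={w : xR²w}. Then □□φ at x, so □φ at x, so φ at y, i.e. ∃z(Rxz∧Rzy).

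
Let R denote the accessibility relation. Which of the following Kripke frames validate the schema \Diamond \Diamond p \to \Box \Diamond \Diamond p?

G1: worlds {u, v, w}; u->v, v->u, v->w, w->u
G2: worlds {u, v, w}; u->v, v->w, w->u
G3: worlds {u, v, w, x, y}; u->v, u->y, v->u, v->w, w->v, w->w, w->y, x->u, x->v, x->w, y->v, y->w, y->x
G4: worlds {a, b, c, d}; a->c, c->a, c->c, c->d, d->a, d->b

The schema corresponds to a generalized confluence (Geach) condition: \forall x \forall y \forall z ((x R^2 y \wedge xRz) \to \exists w (y = w \wedge z R^2 w)).
G1: fails — uR²w, uRv but no t with w=t and vR²t.
G2: fails — uR²w, uRv but no t with w=t and vR²t.
G3: fails — uR²u, uRv but no t with u=t and vR²t.
G4: fails — cR²a, cRd but no w with a=w and dR²w.
Valid on no frame.

none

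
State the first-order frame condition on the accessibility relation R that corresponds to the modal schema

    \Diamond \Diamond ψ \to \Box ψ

This is a Sahlqvist (Geach-type) schema ◇^2□^0ψ → □^1◇^0ψ.
First-order correspondent: \forall x \forall y \forall z ((x R^2 y \wedge xRz) \to \exists w (y = w \wedge z = w)).

\forall x \forall y \forall z ((x R^2 y \wedge xRz) \to \exists w (y = w \wedge z = w))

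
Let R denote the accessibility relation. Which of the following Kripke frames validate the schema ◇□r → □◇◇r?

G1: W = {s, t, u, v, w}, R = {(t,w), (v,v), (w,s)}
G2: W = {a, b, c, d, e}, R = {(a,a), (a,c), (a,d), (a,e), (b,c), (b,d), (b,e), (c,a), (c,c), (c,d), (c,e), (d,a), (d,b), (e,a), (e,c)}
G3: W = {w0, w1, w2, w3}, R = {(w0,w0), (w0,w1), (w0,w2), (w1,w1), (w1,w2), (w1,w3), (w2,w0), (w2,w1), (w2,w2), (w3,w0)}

G2, G3

The schema corresponds to a generalized confluence (Geach) condition: ∀x ∀y ∀z ((xRy ∧ xRz) → ∃w (yRw ∧ zR²w)).
G1: fails — tRw, tRw but no w* with wRw* and wR²w*.
G2: holds.
G3: holds.
Valid on: G2, G3.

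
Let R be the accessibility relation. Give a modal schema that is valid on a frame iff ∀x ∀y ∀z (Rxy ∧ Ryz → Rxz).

□p → □□p

The condition is transitivity. The 4 schema □p → □□p defines it.
Suppose □p→□□p is valid. Take Rxy, Ryz and set V(p)={w : Rxw}. Then □p at x, so □□p at x, so □p at y, so p at z, i.e. Rxz.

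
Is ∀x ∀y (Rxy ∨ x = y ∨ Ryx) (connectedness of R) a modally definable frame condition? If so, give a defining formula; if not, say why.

Modal frame validity is preserved under disjoint unions.
Take 4 disjoint single-world reflexive frames: each is trivially connected, but their disjoint union has 4 worlds with no edge between distinct components, so it is not connected.
So the class is not modally definable.

Not modally definable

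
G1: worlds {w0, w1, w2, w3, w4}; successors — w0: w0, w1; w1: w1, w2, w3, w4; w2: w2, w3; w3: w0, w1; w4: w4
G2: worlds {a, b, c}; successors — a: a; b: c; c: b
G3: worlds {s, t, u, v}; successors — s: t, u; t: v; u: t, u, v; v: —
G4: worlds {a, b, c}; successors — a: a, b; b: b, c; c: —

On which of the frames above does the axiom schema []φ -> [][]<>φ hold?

Frame correspondent (Sahlqvist): forall x forall z (x R^2 z -> exists w (xRw & zRw)) — i.e. a generalized confluence (Geach) condition.
G1: fails — w0R²w2 but no w with w0Rw and w2Rw.
G2: satisfies the condition.
G3: fails — sR²t but no w with sRw and tRw.
G4: fails — aR²c but no w with aRw and cRw.
Valid on: G2.

G2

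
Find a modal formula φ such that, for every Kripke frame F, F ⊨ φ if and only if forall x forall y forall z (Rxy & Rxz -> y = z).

A defining formula is ◇q → □q (the CD axiom).
Suppose ◇q→□q is valid. Take Rxy, Rxz and set V(q)={y}. Then ◇q at x, so □q at x, so q at z, i.e. z=y.

◇q → □q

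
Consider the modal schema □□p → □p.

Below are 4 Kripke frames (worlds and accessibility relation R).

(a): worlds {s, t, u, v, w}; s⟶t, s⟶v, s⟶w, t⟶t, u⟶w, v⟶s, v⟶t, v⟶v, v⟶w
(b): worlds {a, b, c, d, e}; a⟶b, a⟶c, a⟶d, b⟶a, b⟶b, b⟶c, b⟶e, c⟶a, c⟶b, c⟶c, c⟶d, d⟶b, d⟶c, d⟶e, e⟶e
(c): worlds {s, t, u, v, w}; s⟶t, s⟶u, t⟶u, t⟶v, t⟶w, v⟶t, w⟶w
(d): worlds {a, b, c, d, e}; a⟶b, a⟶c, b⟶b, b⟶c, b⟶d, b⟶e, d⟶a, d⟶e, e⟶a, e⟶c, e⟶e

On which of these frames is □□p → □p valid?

This is the axiom for density; its first-order frame correspondent is ∀x ∀y (Rxy → ∃z (Rxz ∧ Rzy)).
(a): fails — Ruw but no z with Ruz and Rzw.
(b): satisfies the condition.
(c): fails — Rtv but no z with Rtz and Rzv.
(d): satisfies the condition.

(b), (d)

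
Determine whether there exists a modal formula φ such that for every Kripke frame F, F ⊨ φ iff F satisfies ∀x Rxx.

The condition is reflexivity. A defining modal formula is □p → p.

Definable; □p → p defines it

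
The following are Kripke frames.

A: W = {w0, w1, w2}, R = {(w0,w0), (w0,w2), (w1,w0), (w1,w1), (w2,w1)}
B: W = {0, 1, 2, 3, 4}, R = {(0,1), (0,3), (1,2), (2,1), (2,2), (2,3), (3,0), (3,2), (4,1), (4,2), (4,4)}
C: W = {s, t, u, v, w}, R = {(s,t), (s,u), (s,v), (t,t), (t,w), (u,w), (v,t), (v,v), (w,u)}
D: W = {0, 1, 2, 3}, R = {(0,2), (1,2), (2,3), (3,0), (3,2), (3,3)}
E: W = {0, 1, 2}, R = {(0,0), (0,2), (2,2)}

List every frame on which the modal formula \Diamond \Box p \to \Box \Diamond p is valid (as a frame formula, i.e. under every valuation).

This is the axiom for convergence; its first-order frame correspondent is \forall x \forall y \forall z (Rxy \wedge Rxz \to \exists w (Ryw \wedge Rzw)).
A: fails — Rw0w2 and Rw0w0 but w2 and w0 have no common successor.
B: condition met.
C: fails — Rsv and Rsu but v and u have no common successor.
D: fails — R32 and R30 but 2 and 0 have no common successor.
E: condition met.
Valid on: B, E.

B, E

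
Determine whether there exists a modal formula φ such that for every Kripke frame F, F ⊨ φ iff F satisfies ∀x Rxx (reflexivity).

The condition is reflexivity. A defining modal formula is □p → p.
Suppose □p→p is valid. At any x set V(p)={w : Rxw}. Then □p holds at x, so p holds at x, i.e. Rxx.

Definable; □p → p defines it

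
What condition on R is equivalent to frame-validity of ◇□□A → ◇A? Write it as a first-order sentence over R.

This is a Sahlqvist (Geach-type) schema ◇^1□^2A → □^0◇^1A.
Minimal-valuation argument: fix x; take any y with xR^1y and any z with xR^0z. Set V(A) to the set of worlds R-reachable from y in exactly 2 steps. Then □^2A holds at y, so the antecedent holds at x; validity forces ◇^1A at z, giving a w with zR^1w and yR^2w.
First-order correspondent: ∀x ∀y (xRy → ∃w (yR²w ∧ xRw)).

∀x ∀y (xRy → ∃w (yR²w ∧ xRw))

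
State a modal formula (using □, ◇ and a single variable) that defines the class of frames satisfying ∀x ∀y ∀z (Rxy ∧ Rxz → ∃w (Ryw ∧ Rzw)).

◇□s → □◇s

A defining formula is ◇□s → □◇s (the .2 axiom).
Suppose ◇□s→□◇s is valid. Take Rxy, Rxz and set V(s)={w : Ryw}. Then □s at y so ◇□s at x, so □◇s at x, so ◇s at z, giving w with Rzw and Ryw.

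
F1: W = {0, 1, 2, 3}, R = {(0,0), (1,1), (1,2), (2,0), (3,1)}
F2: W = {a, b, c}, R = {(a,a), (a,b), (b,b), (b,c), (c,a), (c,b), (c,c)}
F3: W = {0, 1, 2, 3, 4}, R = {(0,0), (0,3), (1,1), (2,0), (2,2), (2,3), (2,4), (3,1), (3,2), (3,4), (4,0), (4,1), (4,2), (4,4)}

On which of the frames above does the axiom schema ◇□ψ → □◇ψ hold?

Frame correspondent (Sahlqvist): ∀x ∀y ∀z (Rxy ∧ Rxz → ∃w (Ryw ∧ Rzw)) — i.e. convergence.
F1: fails — R12 and R11 but 2 and 1 have no common successor.
F2: ✓.
F3: fails — R00 and R03 but 0 and 3 have no common successor.
Valid on: F2.

F2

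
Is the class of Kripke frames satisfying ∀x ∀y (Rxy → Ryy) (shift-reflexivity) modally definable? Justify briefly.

Yes, by □(□q → q)

Yes: it is shift-reflexivity, defined by the T□ schema □(□q → q).
Suppose □(□q→q) is valid. Take Rxy and set V(q)={w : Ryw}. Then at y, □q holds; since □(□q→q) at x, □q→q at y, so q at y, i.e. Ryy.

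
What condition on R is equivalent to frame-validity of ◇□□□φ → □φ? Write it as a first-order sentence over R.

∀x ∀y ∀z ((xRy ∧ xRz) → ∃w (yR³w ∧ z = w))

This is a Sahlqvist (Geach-type) schema ◇^1□^3φ → □^1◇^0φ.
Minimal-valuation argument: fix x; take any y with xR^1y and any z with xR^1z. Set V(φ) to the set of worlds R-reachable from y in exactly 3 steps. Then □^3φ holds at y, so the antecedent holds at x; validity forces ◇^0φ at z, giving a w with zR^0w and yR^3w.
First-order correspondent: ∀x ∀y ∀z ((xRy ∧ xRz) → ∃w (yR³w ∧ z = w)).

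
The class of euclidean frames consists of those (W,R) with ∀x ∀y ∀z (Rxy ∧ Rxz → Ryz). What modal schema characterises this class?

◇p → □◇p

The condition is the Euclidean property. The 5 schema ◇p → □◇p defines it.
Suppose ◇p→□◇p is valid. Take Rxy, Rxz and set V(p)={y}. Then ◇p at x, so □◇p at x, so ◇p at z, so some w with Rzw has p; w=y, i.e. Rzy. By symmetry of the argument, Ryz.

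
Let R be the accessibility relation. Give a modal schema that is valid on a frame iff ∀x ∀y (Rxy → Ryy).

A defining formula is □(□s → s) (the T□ axiom).
Suppose □(□s→s) is valid. Take Rxy and set V(s)={w : Ryw}. Then at y, □s holds; since □(□s→s) at x, □s→s at y, so s at y, i.e. Ryy.

□(□s → s)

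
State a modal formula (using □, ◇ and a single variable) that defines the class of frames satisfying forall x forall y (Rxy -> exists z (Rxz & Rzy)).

This is density; the standard corresponding axiom is C4: □□q → □q.
Suppose □□q→□q is valid. Take Rxy and set V(q)={w : xR²w}. Then □□q at x, so □q at x, so q at y, i.e. ∃z(Rxz∧Rzy).

□□q → □q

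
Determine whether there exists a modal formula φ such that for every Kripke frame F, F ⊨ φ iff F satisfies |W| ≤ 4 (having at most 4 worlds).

No — not modally definable

Any modally definable frame class is closed under disjoint unions.
Any modal formula valid on each of 5 disjoint one-world frames is valid on their disjoint union (validity is preserved under disjoint unions). Each one-world frame has |W|=1≤4, but the union has |W|=5.
So the class is not modally definable.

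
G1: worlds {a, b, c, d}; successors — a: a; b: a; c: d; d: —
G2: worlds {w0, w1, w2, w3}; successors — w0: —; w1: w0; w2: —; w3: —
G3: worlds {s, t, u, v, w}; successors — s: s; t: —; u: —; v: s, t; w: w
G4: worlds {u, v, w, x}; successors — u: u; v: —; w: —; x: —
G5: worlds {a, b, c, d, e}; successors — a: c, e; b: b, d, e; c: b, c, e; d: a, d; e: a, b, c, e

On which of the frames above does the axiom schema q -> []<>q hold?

G4

The schema corresponds to symmetry: forall x forall y (Rxy -> Ryx).
G1: fails — Rba but not Rab.
G2: fails — Rw1w0 but not Rw0w1.
G3: fails — Rvt but not Rtv.
G4: ✓.
G5: fails — Rcb but not Rbc.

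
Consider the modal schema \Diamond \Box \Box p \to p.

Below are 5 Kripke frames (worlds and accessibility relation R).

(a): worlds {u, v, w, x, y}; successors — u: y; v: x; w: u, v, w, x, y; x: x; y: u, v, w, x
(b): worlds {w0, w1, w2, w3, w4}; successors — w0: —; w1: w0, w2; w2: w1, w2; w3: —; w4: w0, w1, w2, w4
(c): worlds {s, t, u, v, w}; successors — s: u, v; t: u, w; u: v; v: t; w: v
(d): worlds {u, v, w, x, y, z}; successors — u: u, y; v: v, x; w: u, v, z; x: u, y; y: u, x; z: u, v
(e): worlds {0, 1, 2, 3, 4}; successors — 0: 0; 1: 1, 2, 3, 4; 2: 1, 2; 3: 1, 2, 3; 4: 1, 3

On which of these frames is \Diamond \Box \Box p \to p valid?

(e)

This is the axiom for a generalized confluence (Geach) condition; its first-order frame correspondent is \forall x \forall y (xRy \to \exists w (y R^2 w \wedge x = w)).
(a): fails — vRx but no t with xR²t and v=t.
(b): fails — w1Rw0 but no w with w0R²w and w1=w.
(c): fails — sRu but no w* with uR²w* and s=w*.
(d): fails — vRx but no t with xR²t and v=t.
(e): ✓.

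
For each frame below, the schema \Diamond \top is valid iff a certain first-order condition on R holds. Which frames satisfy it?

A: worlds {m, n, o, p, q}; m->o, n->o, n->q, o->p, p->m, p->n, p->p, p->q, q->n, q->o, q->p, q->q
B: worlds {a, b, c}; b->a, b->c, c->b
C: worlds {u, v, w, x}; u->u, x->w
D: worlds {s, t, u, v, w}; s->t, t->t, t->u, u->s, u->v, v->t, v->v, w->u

A, D

Frame correspondent (Sahlqvist): \forall x \exists y Rxy — i.e. seriality.
A: holds.
B: fails — world a has no successor.
C: fails — world v has no successor.
D: holds.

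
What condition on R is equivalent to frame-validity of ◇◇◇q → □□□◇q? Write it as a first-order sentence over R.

∀x ∀y ∀z ((xR³y ∧ xR³z) → ∃w (y = w ∧ zRw))

This is a Sahlqvist (Geach-type) schema ◇^3□^0q → □^3◇^1q.
First-order correspondent: ∀x ∀y ∀z ((xR³y ∧ xR³z) → ∃w (y = w ∧ zRw)).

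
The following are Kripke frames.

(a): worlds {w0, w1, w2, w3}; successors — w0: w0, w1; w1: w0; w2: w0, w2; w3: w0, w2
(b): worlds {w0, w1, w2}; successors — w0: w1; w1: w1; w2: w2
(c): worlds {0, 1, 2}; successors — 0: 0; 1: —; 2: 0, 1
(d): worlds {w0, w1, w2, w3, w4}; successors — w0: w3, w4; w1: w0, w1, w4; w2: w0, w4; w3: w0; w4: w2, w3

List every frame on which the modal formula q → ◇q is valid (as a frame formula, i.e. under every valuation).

Frame correspondent (Sahlqvist): ∀x Rxx — i.e. reflexivity.
(a): fails — world w1 does not see itself.
(b): fails — world w0 does not see itself.
(c): fails — world 1 does not see itself.
(d): fails — world w0 does not see itself.

none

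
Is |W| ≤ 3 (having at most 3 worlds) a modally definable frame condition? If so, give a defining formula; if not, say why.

Modal frame validity is preserved under disjoint unions.
Any modal formula valid on each of 4 disjoint one-world frames is valid on their disjoint union (validity is preserved under disjoint unions). Each one-world frame has |W|=1≤3, but the union has |W|=4.
Hence having at most 3 worlds is not modally definable.

No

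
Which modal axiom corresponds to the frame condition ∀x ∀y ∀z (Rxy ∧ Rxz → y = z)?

A defining formula is ◇s → □s (the CD axiom).
Suppose ◇s→□s is valid. Take Rxy, Rxz and set V(s)={y}. Then ◇s at x, so □s at x, so s at z, i.e. z=y.

◇s → □s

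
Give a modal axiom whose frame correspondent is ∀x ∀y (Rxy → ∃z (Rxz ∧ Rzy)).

The condition is density. The C4 schema □□s → □s defines it.
Suppose □□s→□s is valid. Take Rxy and set V(s)={w : xR²w}. Then □□s at x, so □s at x, so s at y, i.e. ∃z(Rxz∧Rzy).

□□s → □s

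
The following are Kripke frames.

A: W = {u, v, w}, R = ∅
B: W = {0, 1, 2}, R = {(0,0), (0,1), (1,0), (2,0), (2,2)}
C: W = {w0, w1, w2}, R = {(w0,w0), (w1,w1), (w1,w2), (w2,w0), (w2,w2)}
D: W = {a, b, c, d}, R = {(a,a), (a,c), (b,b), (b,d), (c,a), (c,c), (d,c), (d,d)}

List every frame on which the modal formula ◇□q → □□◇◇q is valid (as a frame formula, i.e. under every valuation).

A, B

Frame correspondent (Sahlqvist): ∀x ∀y ∀z ((xRy ∧ xR²z) → ∃w (yRw ∧ zR²w)) — i.e. a generalized confluence (Geach) condition.
A: ✓.
B: ✓.
C: fails — w1Rw1, w1R²w0 but no w with w1Rw and w0R²w.
D: fails — bRb, bR²c but no w with bRw and cR²w.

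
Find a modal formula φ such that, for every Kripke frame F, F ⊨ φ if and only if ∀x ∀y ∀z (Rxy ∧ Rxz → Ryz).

◇q → □◇q

The condition is the Euclidean property. The 5 schema ◇q → □◇q defines it.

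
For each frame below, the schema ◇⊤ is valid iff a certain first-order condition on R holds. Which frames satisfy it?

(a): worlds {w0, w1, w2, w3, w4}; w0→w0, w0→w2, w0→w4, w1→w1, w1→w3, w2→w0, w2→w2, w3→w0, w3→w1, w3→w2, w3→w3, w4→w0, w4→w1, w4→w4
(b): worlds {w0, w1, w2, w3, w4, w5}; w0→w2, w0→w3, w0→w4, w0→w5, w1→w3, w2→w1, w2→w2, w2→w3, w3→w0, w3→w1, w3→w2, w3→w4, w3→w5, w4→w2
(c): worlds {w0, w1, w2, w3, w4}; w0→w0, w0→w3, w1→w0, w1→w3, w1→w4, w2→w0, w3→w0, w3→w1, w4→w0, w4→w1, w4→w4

The schema corresponds to seriality: ∀x ∃y Rxy.
(a): holds.
(b): fails — world w5 has no successor.
(c): holds.

(a), (c)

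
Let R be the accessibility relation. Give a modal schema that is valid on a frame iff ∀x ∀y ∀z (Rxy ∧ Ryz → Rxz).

□p → □□p

The condition is transitivity. The 4 schema □p → □□p defines it.
Suppose □p→□□p is valid. Take Rxy, Ryz and set V(p)={w : Rxw}. Then □p at x, so □□p at x, so □p at y, so p at z, i.e. Rxz.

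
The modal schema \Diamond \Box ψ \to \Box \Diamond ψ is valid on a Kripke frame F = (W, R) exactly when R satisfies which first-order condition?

This is the .2 axiom.
It corresponds to convergence: \forall x \forall y \forall z (Rxy \wedge Rxz \to \exists w (Ryw \wedge Rzw)).

Convergence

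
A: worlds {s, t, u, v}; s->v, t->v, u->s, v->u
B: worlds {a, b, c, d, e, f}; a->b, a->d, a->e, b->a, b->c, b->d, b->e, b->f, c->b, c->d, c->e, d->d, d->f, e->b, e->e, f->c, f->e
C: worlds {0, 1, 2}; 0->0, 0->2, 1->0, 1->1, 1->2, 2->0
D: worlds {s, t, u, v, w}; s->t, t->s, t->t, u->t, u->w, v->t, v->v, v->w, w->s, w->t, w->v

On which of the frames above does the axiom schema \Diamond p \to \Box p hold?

Frame correspondent (Sahlqvist): \forall x \forall y \forall z (Rxy \wedge Rxz \to y = z) — i.e. partial functionality.
A: ✓.
B: fails — a sees both b and d.
C: fails — 0 sees both 0 and 2.
D: fails — t sees both s and t.
Valid on: A.

A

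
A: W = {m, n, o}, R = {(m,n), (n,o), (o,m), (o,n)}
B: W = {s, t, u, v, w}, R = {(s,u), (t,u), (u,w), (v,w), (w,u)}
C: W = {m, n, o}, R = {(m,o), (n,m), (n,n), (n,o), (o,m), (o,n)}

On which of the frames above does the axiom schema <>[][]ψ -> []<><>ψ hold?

B, C

This is the axiom for a generalized confluence (Geach) condition; its first-order frame correspondent is forall x forall y forall z ((xRy & xRz) -> exists w (y R^2 w & z R^2 w)).
A: fails — oRm, oRn but no w with mR²w and nR²w.
B: satisfies the condition.
C: satisfies the condition.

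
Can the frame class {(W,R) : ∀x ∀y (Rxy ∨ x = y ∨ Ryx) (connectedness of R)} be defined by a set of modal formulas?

Not modally definable

Modal frame validity is preserved under disjoint unions.
Take 3 disjoint single-world reflexive frames: each is trivially connected, but their disjoint union has 3 worlds with no edge between distinct components, so it is not connected.
So no modal formula (or set of formulas) defines exactly the connected frames.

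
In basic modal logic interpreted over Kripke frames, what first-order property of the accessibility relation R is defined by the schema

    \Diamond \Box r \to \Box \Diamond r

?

Convergence

Suppose ◇□r→□◇r is valid. Take Rxy, Rxz and set V(r)={w : Ryw}. Then □r at y so ◇□r at x, so □◇r at x, so ◇r at z, giving w with Rzw and Ryw.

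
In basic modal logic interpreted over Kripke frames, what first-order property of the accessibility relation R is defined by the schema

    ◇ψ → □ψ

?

Partial functionality

Suppose ◇ψ→□ψ is valid. Take Rxy, Rxz and set V(ψ)={y}. Then ◇ψ at x, so □ψ at x, so ψ at z, i.e. z=y.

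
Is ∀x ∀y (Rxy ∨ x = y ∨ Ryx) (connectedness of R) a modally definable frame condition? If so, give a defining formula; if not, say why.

Not definable by any modal formula

Any modally definable frame class is closed under disjoint unions.
Take 3 disjoint single-world reflexive frames: each is trivially connected, but their disjoint union has 3 worlds with no edge between distinct components, so it is not connected.
Hence connectedness of R is not modally definable.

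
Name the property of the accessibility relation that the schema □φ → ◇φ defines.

Suppose □φ→◇φ is valid. At any x set V(φ)=W. Then □φ at x, so ◇φ at x, so x has a successor.

seriality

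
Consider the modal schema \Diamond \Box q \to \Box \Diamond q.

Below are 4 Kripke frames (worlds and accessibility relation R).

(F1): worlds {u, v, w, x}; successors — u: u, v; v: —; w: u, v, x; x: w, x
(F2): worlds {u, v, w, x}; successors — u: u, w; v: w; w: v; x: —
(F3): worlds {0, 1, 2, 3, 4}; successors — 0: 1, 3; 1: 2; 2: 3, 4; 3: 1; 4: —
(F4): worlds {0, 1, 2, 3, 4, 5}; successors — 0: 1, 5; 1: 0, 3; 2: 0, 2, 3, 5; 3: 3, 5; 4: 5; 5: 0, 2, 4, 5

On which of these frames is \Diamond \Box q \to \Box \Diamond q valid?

(F4)

This is the axiom for convergence; its first-order frame correspondent is \forall x \forall y \forall z (Rxy \wedge Rxz \to \exists w (Ryw \wedge Rzw)).
(F1): fails — Ruv and Ruv but v and v have no common successor.
(F2): fails — Ruw and Ruu but w and u have no common successor.
(F3): fails — R01 and R03 but 1 and 3 have no common successor.
(F4): condition met.
Valid on: (F4).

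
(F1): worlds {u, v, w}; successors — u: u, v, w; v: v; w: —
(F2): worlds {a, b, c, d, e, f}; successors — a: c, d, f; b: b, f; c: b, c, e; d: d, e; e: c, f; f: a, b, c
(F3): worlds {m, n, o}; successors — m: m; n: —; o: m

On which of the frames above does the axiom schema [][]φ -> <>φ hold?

(F2)

Frame correspondent (Sahlqvist): forall x exists w (x R^2 w & xRw) — i.e. a generalized confluence (Geach) condition.
(F1): fails — at w but no t with wR²t and wRt.
(F2): satisfies the condition.
(F3): fails — at n but no w with nR²w and nRw.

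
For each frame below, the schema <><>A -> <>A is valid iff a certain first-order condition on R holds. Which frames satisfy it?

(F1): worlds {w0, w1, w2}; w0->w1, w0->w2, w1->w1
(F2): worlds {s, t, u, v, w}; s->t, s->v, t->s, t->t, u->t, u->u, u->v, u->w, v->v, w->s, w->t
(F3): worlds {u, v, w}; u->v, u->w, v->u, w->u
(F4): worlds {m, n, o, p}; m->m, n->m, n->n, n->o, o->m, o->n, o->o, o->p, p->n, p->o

The schema corresponds to transitivity: forall x forall y forall z (Rxy & Ryz -> Rxz).
(F1): holds.
(F2): fails — Ruw and Rws but not Rus.
(F3): fails — Ruv and Rvu but not Ruu.
(F4): fails — Rpn and Rnm but not Rpm.

(F1)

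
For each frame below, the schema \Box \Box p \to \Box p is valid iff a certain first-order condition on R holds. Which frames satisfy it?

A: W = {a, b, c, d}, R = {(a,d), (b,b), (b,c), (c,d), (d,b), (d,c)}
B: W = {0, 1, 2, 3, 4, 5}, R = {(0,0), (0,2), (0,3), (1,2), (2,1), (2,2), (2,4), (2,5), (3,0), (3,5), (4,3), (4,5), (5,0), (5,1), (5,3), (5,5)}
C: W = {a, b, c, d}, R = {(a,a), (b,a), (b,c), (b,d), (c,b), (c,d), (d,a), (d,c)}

B

This is the axiom for density; its first-order frame correspondent is \forall x \forall y (Rxy \to \exists z (Rxz \wedge Rzy)).
A: fails — Rcd but no z with Rcz and Rzd.
B: condition met.
C: fails — Rdc but no z with Rdz and Rzc.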